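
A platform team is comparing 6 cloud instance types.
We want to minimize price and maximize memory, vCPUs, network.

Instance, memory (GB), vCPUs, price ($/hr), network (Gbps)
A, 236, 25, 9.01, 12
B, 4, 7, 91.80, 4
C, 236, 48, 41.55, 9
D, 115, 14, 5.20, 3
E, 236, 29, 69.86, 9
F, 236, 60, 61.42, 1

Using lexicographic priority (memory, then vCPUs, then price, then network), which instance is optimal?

F

First maximize memory: best is 236, kept {A, C, E, F}.
Then maximize vCPUs: best is 60, kept {F}.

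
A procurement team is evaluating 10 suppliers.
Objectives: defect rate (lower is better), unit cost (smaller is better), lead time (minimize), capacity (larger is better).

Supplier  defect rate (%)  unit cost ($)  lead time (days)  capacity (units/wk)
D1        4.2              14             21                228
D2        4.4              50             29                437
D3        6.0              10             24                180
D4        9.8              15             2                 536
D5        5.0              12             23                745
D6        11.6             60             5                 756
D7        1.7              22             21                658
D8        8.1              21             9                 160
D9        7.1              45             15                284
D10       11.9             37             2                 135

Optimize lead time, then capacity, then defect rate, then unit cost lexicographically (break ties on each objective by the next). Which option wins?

D4

First minimize lead time: best is 2, kept {D4, D10}.
Then maximize capacity: best is 536, kept {D4}.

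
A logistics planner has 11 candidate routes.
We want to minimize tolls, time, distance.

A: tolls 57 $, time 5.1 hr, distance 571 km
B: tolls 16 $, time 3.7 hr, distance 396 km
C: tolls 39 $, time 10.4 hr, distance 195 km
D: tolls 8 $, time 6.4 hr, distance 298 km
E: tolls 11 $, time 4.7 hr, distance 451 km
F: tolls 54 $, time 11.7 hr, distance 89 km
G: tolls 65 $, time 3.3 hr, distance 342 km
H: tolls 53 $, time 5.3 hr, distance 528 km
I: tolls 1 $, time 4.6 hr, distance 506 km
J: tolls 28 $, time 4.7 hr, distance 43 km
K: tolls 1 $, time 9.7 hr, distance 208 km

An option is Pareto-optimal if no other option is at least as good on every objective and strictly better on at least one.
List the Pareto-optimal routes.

A: dominated by B (tolls 16≤57, time 3.7≤5.1, distance 396≤571).
B: not dominated.
C: dominated by J (tolls 28≤39, time 4.7≤10.4, distance 43≤195).
D: not dominated.
E: not dominated.
F: dominated by J (tolls 28≤54, time 4.7≤11.7, distance 43≤89).
G: not dominated (best time).
H: dominated by B (tolls 16≤53, time 3.7≤5.3, distance 396≤528).
I: not dominated.
J: not dominated (best distance).
K: not dominated.

B, D, E, G, I, J, K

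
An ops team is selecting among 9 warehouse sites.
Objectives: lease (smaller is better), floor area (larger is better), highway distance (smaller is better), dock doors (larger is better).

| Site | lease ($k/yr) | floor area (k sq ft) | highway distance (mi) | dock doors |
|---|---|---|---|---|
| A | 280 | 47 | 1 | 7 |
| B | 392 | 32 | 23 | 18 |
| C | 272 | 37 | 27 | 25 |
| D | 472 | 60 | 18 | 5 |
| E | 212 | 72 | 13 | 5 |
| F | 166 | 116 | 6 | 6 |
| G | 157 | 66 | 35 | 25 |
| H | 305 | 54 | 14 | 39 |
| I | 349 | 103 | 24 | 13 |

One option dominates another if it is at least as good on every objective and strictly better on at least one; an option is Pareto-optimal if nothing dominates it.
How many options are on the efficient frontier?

A: not dominated (best highway distance).
B: dominated by H (lease 305≤392, floor area 54≥32, highway distance 14≤23, dock doors 39≥18).
C: not dominated.
D: dominated by E (lease 212≤472, floor area 72≥60, highway distance 13≤18, dock doors 5≥5).
E: dominated by F (lease 166≤212, floor area 116≥72, highway distance 6≤13, dock doors 6≥5).
F: not dominated (best floor area).
G: not dominated (best lease).
H: not dominated (best dock doors).
I: not dominated.
Pareto-optimal: A, C, F, G, H, I → 6.

6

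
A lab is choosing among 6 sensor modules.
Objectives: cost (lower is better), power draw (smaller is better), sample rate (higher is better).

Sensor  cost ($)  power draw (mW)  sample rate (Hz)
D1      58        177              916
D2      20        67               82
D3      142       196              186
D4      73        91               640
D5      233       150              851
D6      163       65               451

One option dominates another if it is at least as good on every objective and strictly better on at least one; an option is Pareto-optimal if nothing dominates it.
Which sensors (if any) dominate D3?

D1: cost 58≤142, power draw 177≤196, sample rate 916≥186 — dominates D3.
D4: cost 73≤142, power draw 91≤196, sample rate 640≥186 — dominates D3.
Others (D2, D5, D6) are each worse than D3 on at least one objective.

D1, D4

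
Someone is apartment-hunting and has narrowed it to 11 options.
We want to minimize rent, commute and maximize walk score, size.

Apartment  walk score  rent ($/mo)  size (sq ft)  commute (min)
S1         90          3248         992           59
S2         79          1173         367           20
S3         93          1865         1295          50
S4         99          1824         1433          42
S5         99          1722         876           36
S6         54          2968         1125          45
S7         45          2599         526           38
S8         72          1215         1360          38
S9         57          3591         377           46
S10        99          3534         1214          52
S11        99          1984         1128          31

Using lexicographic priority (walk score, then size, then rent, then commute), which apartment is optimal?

First maximize walk score: best is 99, kept {S4, S5, S10, S11}.
Then maximize size: best is 1433, kept {S4}.

S4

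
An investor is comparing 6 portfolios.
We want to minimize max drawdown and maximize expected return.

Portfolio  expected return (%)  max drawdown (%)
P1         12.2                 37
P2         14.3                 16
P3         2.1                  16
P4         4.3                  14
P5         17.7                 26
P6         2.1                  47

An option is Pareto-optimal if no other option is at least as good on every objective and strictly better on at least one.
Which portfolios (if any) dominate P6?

P1: expected return 12.2≥2.1, max drawdown 37≤47 — dominates P6.
P2: expected return 14.3≥2.1, max drawdown 16≤47 — dominates P6.
P3: expected return 2.1≥2.1, max drawdown 16≤47 — dominates P6.
P4: expected return 4.3≥2.1, max drawdown 14≤47 — dominates P6.
P5: expected return 17.7≥2.1, max drawdown 26≤47 — dominates P6.

P1, P2, P3, P4, P5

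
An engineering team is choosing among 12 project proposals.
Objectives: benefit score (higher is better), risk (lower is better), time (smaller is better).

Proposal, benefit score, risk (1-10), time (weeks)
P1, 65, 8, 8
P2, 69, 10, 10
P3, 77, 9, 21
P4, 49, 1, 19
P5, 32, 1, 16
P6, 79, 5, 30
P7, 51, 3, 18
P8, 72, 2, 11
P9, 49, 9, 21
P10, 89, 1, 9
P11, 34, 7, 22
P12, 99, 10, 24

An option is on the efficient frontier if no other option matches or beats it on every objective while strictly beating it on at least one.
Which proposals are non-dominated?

P1: not dominated (best time).
P2: dominated by P10 (benefit score 89≥69, risk 1≤10, time 9≤10).
P3: dominated by P10 (benefit score 89≥77, risk 1≤9, time 9≤21).
P4: dominated by P10 (benefit score 89≥49, risk 1≤1, time 9≤19).
P5: dominated by P10 (benefit score 89≥32, risk 1≤1, time 9≤16).
P6: dominated by P10 (benefit score 89≥79, risk 1≤5, time 9≤30).
P7: dominated by P8 (benefit score 72≥51, risk 2≤3, time 11≤18).
P8: dominated by P10 (benefit score 89≥72, risk 1≤2, time 9≤11).
P9: dominated by P1 (benefit score 65≥49, risk 8≤9, time 8≤21).
P10: not dominated.
P11: dominated by P4 (benefit score 49≥34, risk 1≤7, time 19≤22).
P12: not dominated (best benefit score).

P1, P10, P12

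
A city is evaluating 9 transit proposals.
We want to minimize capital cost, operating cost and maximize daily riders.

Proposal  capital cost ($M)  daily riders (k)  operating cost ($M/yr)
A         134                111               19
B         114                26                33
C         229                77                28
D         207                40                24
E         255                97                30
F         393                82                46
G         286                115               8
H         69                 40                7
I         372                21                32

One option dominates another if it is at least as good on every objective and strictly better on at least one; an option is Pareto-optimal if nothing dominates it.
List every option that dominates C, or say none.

A

A: capital cost 134≤229, daily riders 111≥77, operating cost 19≤28 — dominates C.
Others (B, D, E, F, G, H, I) are each worse than C on at least one objective.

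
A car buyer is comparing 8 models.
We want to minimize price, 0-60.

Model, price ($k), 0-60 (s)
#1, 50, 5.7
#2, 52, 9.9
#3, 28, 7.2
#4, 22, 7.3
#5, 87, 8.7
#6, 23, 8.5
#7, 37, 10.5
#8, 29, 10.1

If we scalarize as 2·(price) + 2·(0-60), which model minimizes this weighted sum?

#4

#1: 2·50 + 2·5.7 = 111.4
#2: 2·52 + 2·9.9 = 123.8
#3: 2·28 + 2·7.2 = 70.4
#4: 2·22 + 2·7.3 = 58.6
#5: 2·87 + 2·8.7 = 191.4
#6: 2·23 + 2·8.5 = 63.0
#7: 2·37 + 2·10.5 = 95.0
#8: 2·29 + 2·10.1 = 78.2
Lowest: #4 at 58.6.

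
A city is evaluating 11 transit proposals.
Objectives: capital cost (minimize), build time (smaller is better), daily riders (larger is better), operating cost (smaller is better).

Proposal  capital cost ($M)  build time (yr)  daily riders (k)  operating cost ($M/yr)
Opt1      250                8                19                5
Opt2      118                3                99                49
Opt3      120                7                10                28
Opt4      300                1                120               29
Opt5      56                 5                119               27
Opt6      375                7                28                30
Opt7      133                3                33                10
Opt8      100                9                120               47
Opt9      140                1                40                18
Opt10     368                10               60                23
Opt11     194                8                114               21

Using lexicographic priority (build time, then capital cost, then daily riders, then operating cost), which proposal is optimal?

First minimize build time: best is 1, kept {Opt4, Opt9}.
Then minimize capital cost: best is 140, kept {Opt9}.

Opt9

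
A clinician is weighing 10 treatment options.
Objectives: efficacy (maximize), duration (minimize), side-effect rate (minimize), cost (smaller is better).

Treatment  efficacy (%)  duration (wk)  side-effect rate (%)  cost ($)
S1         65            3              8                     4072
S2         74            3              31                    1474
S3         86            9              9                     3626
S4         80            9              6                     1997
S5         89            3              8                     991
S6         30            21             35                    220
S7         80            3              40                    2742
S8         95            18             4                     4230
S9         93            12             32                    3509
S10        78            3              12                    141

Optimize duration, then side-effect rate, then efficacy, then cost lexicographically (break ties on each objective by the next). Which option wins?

S5

First minimize duration: best is 3, kept {S1, S2, S5, S7, S10}.
Then minimize side-effect rate: best is 8, kept {S1, S5}.
Then maximize efficacy: best is 89, kept {S5}.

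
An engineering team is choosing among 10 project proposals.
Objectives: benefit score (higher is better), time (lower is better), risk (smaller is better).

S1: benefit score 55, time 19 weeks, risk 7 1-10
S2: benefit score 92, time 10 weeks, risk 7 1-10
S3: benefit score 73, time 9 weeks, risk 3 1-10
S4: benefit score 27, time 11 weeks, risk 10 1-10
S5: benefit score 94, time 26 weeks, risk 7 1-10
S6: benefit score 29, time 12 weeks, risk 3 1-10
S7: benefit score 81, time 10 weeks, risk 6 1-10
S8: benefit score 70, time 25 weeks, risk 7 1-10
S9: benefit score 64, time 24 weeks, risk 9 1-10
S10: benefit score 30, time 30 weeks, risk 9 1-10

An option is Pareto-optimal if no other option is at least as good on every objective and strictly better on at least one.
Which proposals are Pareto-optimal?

S1: dominated by S2 (benefit score 92≥55, time 10≤19, risk 7≤7).
S2: not dominated.
S3: not dominated (best time).
S4: dominated by S2 (benefit score 92≥27, time 10≤11, risk 7≤10).
S5: not dominated (best benefit score).
S6: dominated by S3 (benefit score 73≥29, time 9≤12, risk 3≤3).
S7: not dominated.
S8: dominated by S2 (benefit score 92≥70, time 10≤25, risk 7≤7).
S9: dominated by S2 (benefit score 92≥64, time 10≤24, risk 7≤9).
S10: dominated by S1 (benefit score 55≥30, time 19≤30, risk 7≤9).

S2, S3, S5, S7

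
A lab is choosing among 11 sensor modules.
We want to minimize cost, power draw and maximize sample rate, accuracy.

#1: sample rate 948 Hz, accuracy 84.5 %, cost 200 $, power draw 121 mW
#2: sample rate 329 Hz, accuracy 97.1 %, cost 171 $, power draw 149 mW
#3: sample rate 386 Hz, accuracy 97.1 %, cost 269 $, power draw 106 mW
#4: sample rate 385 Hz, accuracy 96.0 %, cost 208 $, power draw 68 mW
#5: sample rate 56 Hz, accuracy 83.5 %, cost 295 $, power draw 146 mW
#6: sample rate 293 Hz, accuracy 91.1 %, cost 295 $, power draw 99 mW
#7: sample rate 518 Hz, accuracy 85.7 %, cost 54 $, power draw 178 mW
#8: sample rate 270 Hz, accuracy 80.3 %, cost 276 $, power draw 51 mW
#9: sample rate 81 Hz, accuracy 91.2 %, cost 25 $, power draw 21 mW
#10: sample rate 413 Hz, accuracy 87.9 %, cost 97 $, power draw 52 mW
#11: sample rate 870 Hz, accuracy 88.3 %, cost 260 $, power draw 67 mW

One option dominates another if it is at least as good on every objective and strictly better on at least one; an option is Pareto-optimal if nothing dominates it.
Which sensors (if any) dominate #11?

#1: worse on accuracy (84.5 vs 88.3).
#2: worse on sample rate (329 vs 870).
#3: worse on sample rate (386 vs 870).
#4: worse on sample rate (385 vs 870).
#5: worse on sample rate (56 vs 870).
#6: worse on sample rate (293 vs 870).
#7: worse on sample rate (518 vs 870).
#8: worse on sample rate (270 vs 870).
#9: worse on sample rate (81 vs 870).
#10: worse on sample rate (413 vs 870).
No option dominates #11.

none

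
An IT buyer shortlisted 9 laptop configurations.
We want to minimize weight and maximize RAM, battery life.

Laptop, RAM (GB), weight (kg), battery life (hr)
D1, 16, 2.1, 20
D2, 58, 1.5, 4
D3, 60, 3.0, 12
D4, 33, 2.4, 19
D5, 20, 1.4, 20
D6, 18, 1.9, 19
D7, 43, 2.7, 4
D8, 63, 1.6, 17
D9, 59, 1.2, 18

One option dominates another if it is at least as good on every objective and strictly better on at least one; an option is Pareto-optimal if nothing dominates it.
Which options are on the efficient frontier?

D4, D5, D8, D9

D1: dominated by D5 (RAM 20≥16, weight 1.4≤2.1, battery life 20≥20).
D2: dominated by D9 (RAM 59≥58, weight 1.2≤1.5, battery life 18≥4).
D3: dominated by D8 (RAM 63≥60, weight 1.6≤3.0, battery life 17≥12).
D4: not dominated.
D5: not dominated.
D6: dominated by D5 (RAM 20≥18, weight 1.4≤1.9, battery life 20≥19).
D7: dominated by D2 (RAM 58≥43, weight 1.5≤2.7, battery life 4≥4).
D8: not dominated (best RAM).
D9: not dominated (best weight).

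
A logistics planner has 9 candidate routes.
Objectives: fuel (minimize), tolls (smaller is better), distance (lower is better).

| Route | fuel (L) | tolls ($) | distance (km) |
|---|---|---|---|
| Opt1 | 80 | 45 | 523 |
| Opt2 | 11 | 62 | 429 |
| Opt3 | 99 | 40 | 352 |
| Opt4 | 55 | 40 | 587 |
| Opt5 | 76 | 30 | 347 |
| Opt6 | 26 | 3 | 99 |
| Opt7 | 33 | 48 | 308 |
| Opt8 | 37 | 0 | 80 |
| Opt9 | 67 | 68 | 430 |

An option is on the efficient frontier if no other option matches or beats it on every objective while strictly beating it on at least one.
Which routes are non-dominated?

Opt1: dominated by Opt5 (fuel 76≤80, tolls 30≤45, distance 347≤523).
Opt2: not dominated (best fuel).
Opt3: dominated by Opt5 (fuel 76≤99, tolls 30≤40, distance 347≤352).
Opt4: dominated by Opt6 (fuel 26≤55, tolls 3≤40, distance 99≤587).
Opt5: dominated by Opt6 (fuel 26≤76, tolls 3≤30, distance 99≤347).
Opt6: not dominated.
Opt7: dominated by Opt6 (fuel 26≤33, tolls 3≤48, distance 99≤308).
Opt8: not dominated (best tolls).
Opt9: dominated by Opt2 (fuel 11≤67, tolls 62≤68, distance 429≤430).

Opt2, Opt6, Opt8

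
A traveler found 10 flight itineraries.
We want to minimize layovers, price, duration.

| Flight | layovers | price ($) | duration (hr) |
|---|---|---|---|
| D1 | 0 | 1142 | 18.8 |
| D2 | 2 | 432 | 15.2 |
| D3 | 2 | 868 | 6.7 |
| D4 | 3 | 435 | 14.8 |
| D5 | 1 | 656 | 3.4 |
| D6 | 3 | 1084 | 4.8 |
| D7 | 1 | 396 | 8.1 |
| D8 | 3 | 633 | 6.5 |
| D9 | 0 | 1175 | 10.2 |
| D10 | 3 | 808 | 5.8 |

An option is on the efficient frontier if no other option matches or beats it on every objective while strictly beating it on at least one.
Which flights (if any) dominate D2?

D7: layovers 1≤2, price 396≤432, duration 8.1≤15.2 — dominates D2.
Others (D1, D3, D4, D5, D6, D8, D9, D10) are each worse than D2 on at least one objective.

D7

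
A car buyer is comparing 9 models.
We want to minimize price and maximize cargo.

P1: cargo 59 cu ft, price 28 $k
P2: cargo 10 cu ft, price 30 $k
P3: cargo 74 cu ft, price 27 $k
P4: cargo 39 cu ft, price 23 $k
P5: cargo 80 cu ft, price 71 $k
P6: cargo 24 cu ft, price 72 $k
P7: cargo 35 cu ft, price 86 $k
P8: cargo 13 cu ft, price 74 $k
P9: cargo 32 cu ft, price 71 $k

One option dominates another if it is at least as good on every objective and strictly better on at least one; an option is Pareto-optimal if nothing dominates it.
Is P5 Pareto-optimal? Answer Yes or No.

P1: worse on cargo (59 vs 80).
P2: worse on cargo (10 vs 80).
P3: worse on cargo (74 vs 80).
P4: worse on cargo (39 vs 80).
P6: worse on cargo (24 vs 80).
P7: worse on cargo (35 vs 80).
P8: worse on cargo (13 vs 80).
P9: worse on cargo (32 vs 80).
No option is at least as good as P5 on every objective and strictly better on one.

Yes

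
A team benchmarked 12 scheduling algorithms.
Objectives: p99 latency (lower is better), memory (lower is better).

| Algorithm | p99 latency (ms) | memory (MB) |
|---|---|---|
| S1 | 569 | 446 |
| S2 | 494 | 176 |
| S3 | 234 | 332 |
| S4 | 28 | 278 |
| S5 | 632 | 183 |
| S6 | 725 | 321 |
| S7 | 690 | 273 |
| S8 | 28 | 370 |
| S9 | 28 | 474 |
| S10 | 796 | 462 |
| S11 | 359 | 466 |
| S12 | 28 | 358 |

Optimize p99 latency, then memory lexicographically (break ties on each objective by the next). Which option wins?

First minimize p99 latency: best is 28, kept {S4, S8, S9, S12}.
Then minimize memory: best is 278, kept {S4}.

S4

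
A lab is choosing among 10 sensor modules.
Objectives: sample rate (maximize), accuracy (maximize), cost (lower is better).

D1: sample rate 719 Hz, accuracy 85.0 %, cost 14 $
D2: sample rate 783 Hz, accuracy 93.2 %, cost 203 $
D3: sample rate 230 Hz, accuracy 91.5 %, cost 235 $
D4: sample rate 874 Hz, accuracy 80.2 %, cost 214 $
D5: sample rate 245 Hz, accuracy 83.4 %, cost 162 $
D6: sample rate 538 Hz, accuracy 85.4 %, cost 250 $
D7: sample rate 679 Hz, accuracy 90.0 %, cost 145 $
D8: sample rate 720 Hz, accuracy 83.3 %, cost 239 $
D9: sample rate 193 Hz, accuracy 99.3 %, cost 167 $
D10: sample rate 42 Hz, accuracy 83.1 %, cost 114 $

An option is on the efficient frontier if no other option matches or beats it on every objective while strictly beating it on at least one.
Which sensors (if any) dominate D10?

D1

D1: sample rate 719≥42, accuracy 85.0≥83.1, cost 14≤114 — dominates D10.
Others (D2, D3, D4, D5, D6, D7, D8, D9) are each worse than D10 on at least one objective.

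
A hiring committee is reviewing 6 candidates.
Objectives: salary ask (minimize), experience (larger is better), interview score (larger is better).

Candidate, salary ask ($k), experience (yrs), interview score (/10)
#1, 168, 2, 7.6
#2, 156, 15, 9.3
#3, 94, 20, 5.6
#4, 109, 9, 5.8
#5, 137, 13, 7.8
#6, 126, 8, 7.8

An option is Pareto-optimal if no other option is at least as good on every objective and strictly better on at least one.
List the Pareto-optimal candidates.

#1: dominated by #2 (salary ask 156≤168, experience 15≥2, interview score 9.3≥7.6).
#2: not dominated (best interview score).
#3: not dominated (best salary ask).
#4: not dominated.
#5: not dominated.
#6: not dominated.

#2, #3, #4, #5, #6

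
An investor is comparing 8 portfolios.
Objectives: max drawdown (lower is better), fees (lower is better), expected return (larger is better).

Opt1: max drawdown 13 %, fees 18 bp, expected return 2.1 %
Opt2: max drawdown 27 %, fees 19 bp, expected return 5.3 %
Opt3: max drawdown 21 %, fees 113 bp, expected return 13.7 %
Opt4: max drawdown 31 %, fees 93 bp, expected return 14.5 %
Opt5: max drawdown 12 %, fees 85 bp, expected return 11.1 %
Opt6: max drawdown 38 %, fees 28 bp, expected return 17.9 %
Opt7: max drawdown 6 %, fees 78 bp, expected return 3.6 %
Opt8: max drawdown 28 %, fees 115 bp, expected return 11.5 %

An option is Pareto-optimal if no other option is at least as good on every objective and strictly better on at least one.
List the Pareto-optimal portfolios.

Opt1: not dominated (best fees).
Opt2: not dominated.
Opt3: not dominated.
Opt4: not dominated.
Opt5: not dominated.
Opt6: not dominated (best expected return).
Opt7: not dominated (best max drawdown).
Opt8: dominated by Opt3 (max drawdown 21≤28, fees 113≤115, expected return 13.7≥11.5).

Opt1, Opt2, Opt3, Opt4, Opt5, Opt6, Opt7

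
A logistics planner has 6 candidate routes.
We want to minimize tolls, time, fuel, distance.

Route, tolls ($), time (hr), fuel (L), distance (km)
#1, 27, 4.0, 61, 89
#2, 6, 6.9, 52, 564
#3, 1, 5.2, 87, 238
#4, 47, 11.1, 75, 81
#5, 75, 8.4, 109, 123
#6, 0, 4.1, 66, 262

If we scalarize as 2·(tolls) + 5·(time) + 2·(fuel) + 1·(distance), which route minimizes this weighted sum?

#1

#1: 2·27 + 5·4.0 + 2·61 + 1·89 = 285.0
#2: 2·6 + 5·6.9 + 2·52 + 1·564 = 714.5
#3: 2·1 + 5·5.2 + 2·87 + 1·238 = 440.0
#4: 2·47 + 5·11.1 + 2·75 + 1·81 = 380.5
#5: 2·75 + 5·8.4 + 2·109 + 1·123 = 533.0
#6: 2·0 + 5·4.1 + 2·66 + 1·262 = 414.5
Lowest: #1 at 285.0.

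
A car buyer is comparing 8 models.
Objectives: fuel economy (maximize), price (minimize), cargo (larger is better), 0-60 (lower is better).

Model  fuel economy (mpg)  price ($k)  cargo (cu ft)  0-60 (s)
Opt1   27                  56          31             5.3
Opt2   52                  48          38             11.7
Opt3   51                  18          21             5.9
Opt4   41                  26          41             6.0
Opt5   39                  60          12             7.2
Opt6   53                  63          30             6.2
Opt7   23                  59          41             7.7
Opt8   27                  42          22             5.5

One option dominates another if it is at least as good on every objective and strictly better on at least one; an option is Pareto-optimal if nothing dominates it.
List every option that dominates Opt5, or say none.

Opt3: fuel economy 51≥39, price 18≤60, cargo 21≥12, 0-60 5.9≤7.2 — dominates Opt5.
Opt4: fuel economy 41≥39, price 26≤60, cargo 41≥12, 0-60 6.0≤7.2 — dominates Opt5.
Others (Opt1, Opt2, Opt6, Opt7, Opt8) are each worse than Opt5 on at least one objective.

Opt3, Opt4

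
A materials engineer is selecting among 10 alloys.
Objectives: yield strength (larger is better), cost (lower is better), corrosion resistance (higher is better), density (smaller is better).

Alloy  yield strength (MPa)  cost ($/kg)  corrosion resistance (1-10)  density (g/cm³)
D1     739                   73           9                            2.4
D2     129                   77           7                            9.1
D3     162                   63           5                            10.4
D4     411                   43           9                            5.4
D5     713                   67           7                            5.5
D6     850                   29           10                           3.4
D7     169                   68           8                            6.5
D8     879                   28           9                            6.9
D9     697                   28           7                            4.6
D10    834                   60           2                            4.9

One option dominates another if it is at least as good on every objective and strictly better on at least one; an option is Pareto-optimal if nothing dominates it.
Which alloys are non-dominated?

D1: not dominated (best density).
D2: dominated by D1 (yield strength 739≥129, cost 73≤77, corrosion resistance 9≥7, density 2.4≤9.1).
D3: dominated by D4 (yield strength 411≥162, cost 43≤63, corrosion resistance 9≥5, density 5.4≤10.4).
D4: dominated by D6 (yield strength 850≥411, cost 29≤43, corrosion resistance 10≥9, density 3.4≤5.4).
D5: dominated by D6 (yield strength 850≥713, cost 29≤67, corrosion resistance 10≥7, density 3.4≤5.5).
D6: not dominated (best corrosion resistance).
D7: dominated by D4 (yield strength 411≥169, cost 43≤68, corrosion resistance 9≥8, density 5.4≤6.5).
D8: not dominated (best yield strength).
D9: not dominated.
D10: dominated by D6 (yield strength 850≥834, cost 29≤60, corrosion resistance 10≥2, density 3.4≤4.9).

D1, D6, D8, D9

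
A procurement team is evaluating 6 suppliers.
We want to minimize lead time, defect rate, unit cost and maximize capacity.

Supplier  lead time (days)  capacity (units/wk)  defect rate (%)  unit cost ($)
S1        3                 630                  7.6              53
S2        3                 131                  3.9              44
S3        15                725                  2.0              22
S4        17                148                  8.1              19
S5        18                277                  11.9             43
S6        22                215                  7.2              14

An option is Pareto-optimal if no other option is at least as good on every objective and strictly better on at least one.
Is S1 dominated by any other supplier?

S2: worse on capacity (131 vs 630).
S3: worse on lead time (15 vs 3).
S4: worse on lead time (17 vs 3).
S5: worse on lead time (18 vs 3).
S6: worse on lead time (22 vs 3).
No option is at least as good as S1 on every objective and strictly better on one.

No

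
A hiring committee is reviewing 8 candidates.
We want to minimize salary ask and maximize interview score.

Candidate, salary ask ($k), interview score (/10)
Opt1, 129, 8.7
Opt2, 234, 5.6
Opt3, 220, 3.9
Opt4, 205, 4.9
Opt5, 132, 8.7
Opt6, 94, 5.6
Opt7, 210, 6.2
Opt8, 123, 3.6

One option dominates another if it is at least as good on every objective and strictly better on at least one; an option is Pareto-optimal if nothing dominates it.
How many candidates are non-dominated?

2

Opt1: not dominated.
Opt2: dominated by Opt1 (salary ask 129≤234, interview score 8.7≥5.6).
Opt3: dominated by Opt1 (salary ask 129≤220, interview score 8.7≥3.9).
Opt4: dominated by Opt1 (salary ask 129≤205, interview score 8.7≥4.9).
Opt5: dominated by Opt1 (salary ask 129≤132, interview score 8.7≥8.7).
Opt6: not dominated (best salary ask).
Opt7: dominated by Opt1 (salary ask 129≤210, interview score 8.7≥6.2).
Opt8: dominated by Opt6 (salary ask 94≤123, interview score 5.6≥3.6).
Pareto-optimal: Opt1, Opt6 → 2.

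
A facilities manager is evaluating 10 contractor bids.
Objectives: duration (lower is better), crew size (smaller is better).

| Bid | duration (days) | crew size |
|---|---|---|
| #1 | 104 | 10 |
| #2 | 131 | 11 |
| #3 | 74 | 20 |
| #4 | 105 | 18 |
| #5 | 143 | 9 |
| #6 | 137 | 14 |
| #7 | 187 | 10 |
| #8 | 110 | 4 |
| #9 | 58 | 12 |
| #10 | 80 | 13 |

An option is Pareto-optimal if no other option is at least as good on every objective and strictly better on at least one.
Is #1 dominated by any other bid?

No

#2: worse on duration (131 vs 104).
#3: worse on crew size (20 vs 10).
#4: worse on duration (105 vs 104).
#5: worse on duration (143 vs 104).
#6: worse on duration (137 vs 104).
#7: worse on duration (187 vs 104).
#8: worse on duration (110 vs 104).
#9: worse on crew size (12 vs 10).
#10: worse on crew size (13 vs 10).
No option is at least as good as #1 on every objective and strictly better on one.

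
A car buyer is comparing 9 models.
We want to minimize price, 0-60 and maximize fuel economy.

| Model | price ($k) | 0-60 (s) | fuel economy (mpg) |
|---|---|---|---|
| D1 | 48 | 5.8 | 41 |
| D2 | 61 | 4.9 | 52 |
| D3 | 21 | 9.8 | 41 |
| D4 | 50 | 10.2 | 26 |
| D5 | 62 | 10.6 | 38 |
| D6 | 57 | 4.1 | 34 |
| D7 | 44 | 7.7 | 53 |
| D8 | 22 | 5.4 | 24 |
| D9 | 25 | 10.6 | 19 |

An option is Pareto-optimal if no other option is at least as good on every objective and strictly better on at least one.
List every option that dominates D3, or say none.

none

D1: worse on price (48 vs 21).
D2: worse on price (61 vs 21).
D4: worse on price (50 vs 21).
D5: worse on price (62 vs 21).
D6: worse on price (57 vs 21).
D7: worse on price (44 vs 21).
D8: worse on price (22 vs 21).
D9: worse on price (25 vs 21).
No option dominates D3.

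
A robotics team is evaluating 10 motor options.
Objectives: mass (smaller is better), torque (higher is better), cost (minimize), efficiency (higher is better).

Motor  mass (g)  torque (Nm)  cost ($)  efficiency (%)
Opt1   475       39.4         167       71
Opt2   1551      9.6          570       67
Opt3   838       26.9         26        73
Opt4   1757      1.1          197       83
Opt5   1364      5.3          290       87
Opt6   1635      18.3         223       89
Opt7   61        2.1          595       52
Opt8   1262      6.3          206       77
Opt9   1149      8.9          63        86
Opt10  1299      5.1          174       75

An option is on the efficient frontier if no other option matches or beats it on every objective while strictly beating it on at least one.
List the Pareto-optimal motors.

Opt1, Opt3, Opt5, Opt6, Opt7, Opt9

Opt1: not dominated (best torque).
Opt2: dominated by Opt1 (mass 475≤1551, torque 39.4≥9.6, cost 167≤570, efficiency 71≥67).
Opt3: not dominated (best cost).
Opt4: dominated by Opt9 (mass 1149≤1757, torque 8.9≥1.1, cost 63≤197, efficiency 86≥83).
Opt5: not dominated.
Opt6: not dominated (best efficiency).
Opt7: not dominated (best mass).
Opt8: dominated by Opt9 (mass 1149≤1262, torque 8.9≥6.3, cost 63≤206, efficiency 86≥77).
Opt9: not dominated.
Opt10: dominated by Opt9 (mass 1149≤1299, torque 8.9≥5.1, cost 63≤174, efficiency 86≥75).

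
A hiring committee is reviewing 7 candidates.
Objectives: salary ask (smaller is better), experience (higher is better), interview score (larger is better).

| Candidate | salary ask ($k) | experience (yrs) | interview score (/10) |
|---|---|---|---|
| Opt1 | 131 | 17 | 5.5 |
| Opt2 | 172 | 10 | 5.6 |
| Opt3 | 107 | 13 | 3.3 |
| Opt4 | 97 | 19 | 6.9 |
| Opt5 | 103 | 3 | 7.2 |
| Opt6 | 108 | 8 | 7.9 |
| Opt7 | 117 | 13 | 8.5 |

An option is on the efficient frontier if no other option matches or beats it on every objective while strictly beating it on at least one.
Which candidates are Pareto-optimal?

Opt4, Opt5, Opt6, Opt7

Opt1: dominated by Opt4 (salary ask 97≤131, experience 19≥17, interview score 6.9≥5.5).
Opt2: dominated by Opt4 (salary ask 97≤172, experience 19≥10, interview score 6.9≥5.6).
Opt3: dominated by Opt4 (salary ask 97≤107, experience 19≥13, interview score 6.9≥3.3).
Opt4: not dominated (best salary ask).
Opt5: not dominated.
Opt6: not dominated.
Opt7: not dominated (best interview score).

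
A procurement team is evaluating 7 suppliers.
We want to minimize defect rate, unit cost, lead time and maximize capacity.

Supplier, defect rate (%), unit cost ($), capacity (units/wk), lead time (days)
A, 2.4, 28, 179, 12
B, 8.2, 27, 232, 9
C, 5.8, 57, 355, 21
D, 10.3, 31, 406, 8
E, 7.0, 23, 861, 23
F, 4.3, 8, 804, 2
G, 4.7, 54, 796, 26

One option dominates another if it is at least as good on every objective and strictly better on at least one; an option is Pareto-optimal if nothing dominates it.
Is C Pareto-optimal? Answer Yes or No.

F vs C: defect rate 4.3≤5.8, unit cost 8≤57, capacity 804≥355, lead time 2≤21 — F is at least as good on every objective and strictly better on at least one, so F dominates C.

No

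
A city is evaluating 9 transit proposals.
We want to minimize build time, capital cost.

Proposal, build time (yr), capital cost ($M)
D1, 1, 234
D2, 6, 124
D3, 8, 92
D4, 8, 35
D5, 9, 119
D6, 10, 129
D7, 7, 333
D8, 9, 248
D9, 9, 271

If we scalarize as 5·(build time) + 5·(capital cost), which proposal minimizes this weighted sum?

D1: 5·1 + 5·234 = 1175
D2: 5·6 + 5·124 = 650
D3: 5·8 + 5·92 = 500
D4: 5·8 + 5·35 = 215
D5: 5·9 + 5·119 = 640
D6: 5·10 + 5·129 = 695
D7: 5·7 + 5·333 = 1700
D8: 5·9 + 5·248 = 1285
D9: 5·9 + 5·271 = 1400
Lowest: D4 at 215.

D4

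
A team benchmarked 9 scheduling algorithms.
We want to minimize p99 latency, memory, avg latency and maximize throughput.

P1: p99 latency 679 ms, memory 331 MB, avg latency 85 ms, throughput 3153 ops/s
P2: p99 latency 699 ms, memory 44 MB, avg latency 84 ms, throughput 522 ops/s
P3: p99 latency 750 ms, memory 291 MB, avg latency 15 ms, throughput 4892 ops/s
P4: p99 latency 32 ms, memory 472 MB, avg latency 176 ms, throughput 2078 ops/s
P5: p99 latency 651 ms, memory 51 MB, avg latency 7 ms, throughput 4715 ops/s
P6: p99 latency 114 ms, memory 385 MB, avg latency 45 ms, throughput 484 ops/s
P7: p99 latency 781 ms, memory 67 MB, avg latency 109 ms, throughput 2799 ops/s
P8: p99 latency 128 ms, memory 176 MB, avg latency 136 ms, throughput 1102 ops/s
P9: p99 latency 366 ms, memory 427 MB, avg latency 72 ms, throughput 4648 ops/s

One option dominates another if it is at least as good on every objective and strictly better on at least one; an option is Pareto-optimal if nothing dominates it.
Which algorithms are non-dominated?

P1: dominated by P5 (p99 latency 651≤679, memory 51≤331, avg latency 7≤85, throughput 4715≥3153).
P2: not dominated (best memory).
P3: not dominated (best throughput).
P4: not dominated (best p99 latency).
P5: not dominated (best avg latency).
P6: not dominated.
P7: dominated by P5 (p99 latency 651≤781, memory 51≤67, avg latency 7≤109, throughput 4715≥2799).
P8: not dominated.
P9: not dominated.

P2, P3, P4, P5, P6, P8, P9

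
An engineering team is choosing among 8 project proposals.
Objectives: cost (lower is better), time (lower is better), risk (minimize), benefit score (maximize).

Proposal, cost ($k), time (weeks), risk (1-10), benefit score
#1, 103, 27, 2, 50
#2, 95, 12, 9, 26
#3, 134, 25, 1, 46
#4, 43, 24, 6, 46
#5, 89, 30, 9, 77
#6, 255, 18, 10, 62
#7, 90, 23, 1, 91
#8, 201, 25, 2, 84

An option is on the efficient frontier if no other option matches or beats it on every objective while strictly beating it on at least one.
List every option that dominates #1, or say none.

#7

#7: cost 90≤103, time 23≤27, risk 1≤2, benefit score 91≥50 — dominates #1.
Others (#2, #3, #4, #5, #6, #8) are each worse than #1 on at least one objective.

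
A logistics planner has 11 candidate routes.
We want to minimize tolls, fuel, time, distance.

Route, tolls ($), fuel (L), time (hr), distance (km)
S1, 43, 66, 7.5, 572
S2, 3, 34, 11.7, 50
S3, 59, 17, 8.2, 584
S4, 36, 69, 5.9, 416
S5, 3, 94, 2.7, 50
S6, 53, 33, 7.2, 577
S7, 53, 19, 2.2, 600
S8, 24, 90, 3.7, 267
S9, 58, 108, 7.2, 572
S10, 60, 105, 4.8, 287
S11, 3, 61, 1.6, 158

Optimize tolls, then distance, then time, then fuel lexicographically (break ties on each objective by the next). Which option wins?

First minimize tolls: best is 3, kept {S2, S5, S11}.
Then minimize distance: best is 50, kept {S2, S5}.
Then minimize time: best is 2.7, kept {S5}.

S5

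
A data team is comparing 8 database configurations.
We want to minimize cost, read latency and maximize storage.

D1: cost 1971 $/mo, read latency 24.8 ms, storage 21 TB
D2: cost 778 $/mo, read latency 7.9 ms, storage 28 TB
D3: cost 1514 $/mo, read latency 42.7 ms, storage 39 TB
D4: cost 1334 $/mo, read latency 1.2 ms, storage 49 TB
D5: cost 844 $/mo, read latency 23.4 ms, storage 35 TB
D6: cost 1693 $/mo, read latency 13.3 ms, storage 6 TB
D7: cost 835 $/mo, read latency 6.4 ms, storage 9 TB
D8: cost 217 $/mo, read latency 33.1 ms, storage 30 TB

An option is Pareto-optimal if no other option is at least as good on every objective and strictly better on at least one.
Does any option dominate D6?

Yes

D2 vs D6: cost 778≤1693, read latency 7.9≤13.3, storage 28≥6 — D2 is at least as good on every objective and strictly better on at least one, so D2 dominates D6.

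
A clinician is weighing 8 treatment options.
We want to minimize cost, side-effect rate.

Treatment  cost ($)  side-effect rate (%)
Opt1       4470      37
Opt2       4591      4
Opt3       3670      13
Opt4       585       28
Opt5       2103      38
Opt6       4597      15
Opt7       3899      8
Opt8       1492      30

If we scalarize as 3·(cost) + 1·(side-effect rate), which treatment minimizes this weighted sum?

Opt4

Opt1: 3·4470 + 1·37 = 13447
Opt2: 3·4591 + 1·4 = 13777
Opt3: 3·3670 + 1·13 = 11023
Opt4: 3·585 + 1·28 = 1783
Opt5: 3·2103 + 1·38 = 6347
Opt6: 3·4597 + 1·15 = 13806
Opt7: 3·3899 + 1·8 = 11705
Opt8: 3·1492 + 1·30 = 4506
Lowest: Opt4 at 1783.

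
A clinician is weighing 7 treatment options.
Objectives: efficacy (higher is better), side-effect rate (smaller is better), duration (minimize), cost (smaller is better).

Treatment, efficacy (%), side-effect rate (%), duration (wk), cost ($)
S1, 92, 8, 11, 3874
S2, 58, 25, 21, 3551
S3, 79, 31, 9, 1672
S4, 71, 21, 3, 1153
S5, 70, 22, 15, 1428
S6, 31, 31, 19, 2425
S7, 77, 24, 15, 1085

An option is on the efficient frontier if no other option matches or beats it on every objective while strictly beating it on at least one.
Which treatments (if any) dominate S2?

S4, S5, S7

S4: efficacy 71≥58, side-effect rate 21≤25, duration 3≤21, cost 1153≤3551 — dominates S2.
S5: efficacy 70≥58, side-effect rate 22≤25, duration 15≤21, cost 1428≤3551 — dominates S2.
S7: efficacy 77≥58, side-effect rate 24≤25, duration 15≤21, cost 1085≤3551 — dominates S2.
Others (S1, S3, S6) are each worse than S2 on at least one objective.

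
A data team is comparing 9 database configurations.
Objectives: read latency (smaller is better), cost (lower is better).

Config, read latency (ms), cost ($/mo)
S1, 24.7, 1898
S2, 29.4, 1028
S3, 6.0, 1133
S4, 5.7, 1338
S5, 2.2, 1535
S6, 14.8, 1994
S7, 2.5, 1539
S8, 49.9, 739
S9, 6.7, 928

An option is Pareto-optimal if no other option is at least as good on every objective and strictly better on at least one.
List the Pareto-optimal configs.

S1: dominated by S3 (read latency 6.0≤24.7, cost 1133≤1898).
S2: dominated by S9 (read latency 6.7≤29.4, cost 928≤1028).
S3: not dominated.
S4: not dominated.
S5: not dominated (best read latency).
S6: dominated by S3 (read latency 6.0≤14.8, cost 1133≤1994).
S7: dominated by S5 (read latency 2.2≤2.5, cost 1535≤1539).
S8: not dominated (best cost).
S9: not dominated.

S3, S4, S5, S8, S9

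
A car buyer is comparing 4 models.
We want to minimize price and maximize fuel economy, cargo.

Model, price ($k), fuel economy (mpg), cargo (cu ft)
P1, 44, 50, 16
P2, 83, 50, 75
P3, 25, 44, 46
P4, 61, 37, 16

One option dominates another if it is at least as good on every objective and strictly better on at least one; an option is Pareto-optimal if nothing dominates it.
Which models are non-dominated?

P1: not dominated.
P2: not dominated (best cargo).
P3: not dominated (best price).
P4: dominated by P1 (price 44≤61, fuel economy 50≥37, cargo 16≥16).

P1, P2, P3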